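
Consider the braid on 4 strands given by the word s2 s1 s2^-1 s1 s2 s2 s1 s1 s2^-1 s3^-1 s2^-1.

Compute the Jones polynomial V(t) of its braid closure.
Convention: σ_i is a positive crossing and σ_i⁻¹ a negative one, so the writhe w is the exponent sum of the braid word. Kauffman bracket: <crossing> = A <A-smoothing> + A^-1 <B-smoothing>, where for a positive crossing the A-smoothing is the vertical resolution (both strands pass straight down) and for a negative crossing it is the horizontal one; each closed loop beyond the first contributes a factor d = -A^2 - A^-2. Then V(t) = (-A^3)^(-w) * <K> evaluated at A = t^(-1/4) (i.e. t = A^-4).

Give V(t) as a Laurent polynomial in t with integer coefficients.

t^7 - 2*t^6 + 2*t^5 - 3*t^4 + 3*t^3 - 2*t^2 + 2*t

Derivation:
The presented braid s2 s1 s2^-1 s1 s2 s2 s1 s1 s2^-1 s3^-1 s2^-1 on 4 strands reduces by inverse Markov moves (closure unchanged at each step):
  Deconjugate: the word is γ·β·γ⁻¹ with γ = s2 (prefix) and γ⁻¹ = s2^-1 (suffix); strip both.
  Destabilize: the word has the form β·s3^-1 where s3^-1 occurs only as the final letter (β ∈ B_3); drop it and the last strand → 3 strands.
Reduced to β = s1 s2^-1 s1 s2 s2 s1 s1 s2^-1 on 3 strands, 8 crossings.
Compute on β:
Braid: s1 s2^-1 s1 s2 s2 s1 s1 s2^-1 on 3 strands, 8 crossings.
Writhe w = (#positive) - (#negative) = 6 - 2 = 4.
State-sum expansion of <K>. There are 2^8 = 256 states.
For each crossing: s=0 is the vertical smoothing, s=1 horizontal. Crossing k contributes A^(sign_k * (1 - 2*s_k)); loop factor d = -A^2 - A^-2.
Tabulate the states by total A-exponent and number of loops L (A-exp: L × count):
  A^8: L=3 ×1
  A^6: L=2 ×6, L=4 ×2
  A^4: L=1 ×11, L=3 ×16, L=5 ×1
  A^2: L=2 ×47, L=4 ×9
  A^0: L=1 ×26, L=3 ×43, L=5 ×1
  A^-2: L=2 ×41, L=4 ×15
  A^-4: L=3 ×26, L=5 ×2
  A^-6: L=4 ×8
  A^-8: L=5 ×1
Each group contributes A^e * Σ count * d^(L-1):
Powers of d = -A^2 - A^-2: d^2 = A^4 + 2 + A^-4; d^3 = -A^6 - 3*A^2 - 3*A^-2 - A^-6; d^4 = A^8 + 4*A^4 + 6 + 4*A^-4 + A^-8.
  A^8 * (d^2) = A^12 + 2*A^8 + A^4
  A^6 * (6*d + 2*d^3) = -2*A^12 - 12*A^8 - 12*A^4 - 2
  A^4 * (11 + 16*d^2 + d^4) = A^12 + 20*A^8 + 49*A^4 + 20 + A^-4
  A^2 * (47*d + 9*d^3) = -9*A^8 - 74*A^4 - 74 - 9*A^-4
  A^0 * (26 + 43*d^2 + d^4) = A^8 + 47*A^4 + 118 + 47*A^-4 + A^-8
  A^-2 * (41*d + 15*d^3) = -15*A^4 - 86 - 86*A^-4 - 15*A^-8
  A^-4 * (26*d^2 + 2*d^4) = 2*A^4 + 34 + 64*A^-4 + 34*A^-8 + 2*A^-12
  A^-6 * (8*d^3) = -8 - 24*A^-4 - 24*A^-8 - 8*A^-12
  A^-8 * (d^4) = 1 + 4*A^-4 + 6*A^-8 + 4*A^-12 + A^-16
Summing the groups: <K> = 2*A^8 - 2*A^4 + 3 - 3*A^-4 + 2*A^-8 - 2*A^-12 + A^-16
Normalise by the writhe: (-A^3)^(-w) = (-A^3)^(-4) = A^-12, so f(A) = A^-12 * <K> = 2*A^-4 - 2*A^-8 + 3*A^-12 - 3*A^-16 + 2*A^-20 - 2*A^-24 + A^-28.
Substitute A = t^(-1/4), i.e. A^e → t^(-e/4): V(t) = t^7 - 2*t^6 + 2*t^5 - 3*t^4 + 3*t^3 - 2*t^2 + 2*t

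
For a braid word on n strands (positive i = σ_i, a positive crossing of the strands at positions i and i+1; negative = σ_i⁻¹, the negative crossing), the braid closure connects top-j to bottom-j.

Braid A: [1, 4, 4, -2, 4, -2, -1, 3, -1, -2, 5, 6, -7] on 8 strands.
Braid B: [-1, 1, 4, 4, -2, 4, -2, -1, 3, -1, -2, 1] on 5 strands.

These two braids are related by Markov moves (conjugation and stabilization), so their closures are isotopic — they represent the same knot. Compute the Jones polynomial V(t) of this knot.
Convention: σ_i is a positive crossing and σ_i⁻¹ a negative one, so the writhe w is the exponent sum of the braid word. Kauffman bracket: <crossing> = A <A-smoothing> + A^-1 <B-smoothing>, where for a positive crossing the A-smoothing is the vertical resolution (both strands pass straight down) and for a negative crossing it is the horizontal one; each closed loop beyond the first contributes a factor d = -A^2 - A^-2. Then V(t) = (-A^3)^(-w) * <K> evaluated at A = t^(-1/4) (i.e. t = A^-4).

-t^3 + 2*t^2 - 3*t + 4 - 3*t^-1 + 4*t^-2 - 2*t^-3 + t^-4 - t^-5

Derivation:
Markov-equivalent braids have isotopic closures, hence identical knot invariants. Strip the Markov moves from each word to reach a common short braid β, then compute V(t) once on β.
Braid A: s1 s4 s4 s2^-1 s4 s2^-1 s1^-1 s3 s1^-1 s2^-1 s5 s6 s7^-1 on 8 strands reduces by inverse Markov moves (closure unchanged at each step):
  Destabilize: the word has the form β·s7^-1 where s7^-1 occurs only as the final letter (β ∈ B_7); drop it and the last strand → 7 strands.
  Destabilize: the word has the form β·s6 where s6 occurs only as the final letter (β ∈ B_6); drop it and the last strand → 6 strands.
  Destabilize: the word has the form β·s5 where s5 occurs only as the final letter (β ∈ B_5); drop it and the last strand → 5 strands.
Reduced to β = s1 s4 s4 s2^-1 s4 s2^-1 s1^-1 s3 s1^-1 s2^-1 on 5 strands, 10 crossings.
Braid B: s1^-1 s1 s4 s4 s2^-1 s4 s2^-1 s1^-1 s3 s1^-1 s2^-1 s1 on 5 strands reduces by inverse Markov moves (closure unchanged at each step):
  Deconjugate: the word is γ·β·γ⁻¹ with γ = s1^-1 (prefix) and γ⁻¹ = s1 (suffix); strip both.
Reduced to β = s1 s4 s4 s2^-1 s4 s2^-1 s1^-1 s3 s1^-1 s2^-1 on 5 strands, 10 crossings.
Both give the same β = s1 s4 s4 s2^-1 s4 s2^-1 s1^-1 s3 s1^-1 s2^-1 on 5 strands, so one state sum suffices:
Braid: s1 s4 s4 s2^-1 s4 s2^-1 s1^-1 s3 s1^-1 s2^-1 on 5 strands, 10 crossings.
Writhe w = (#positive) - (#negative) = 5 - 5 = 0.
State-sum expansion of <K>. There are 2^10 = 1024 states.
Each crossing splits two ways (0=vertical, 1=horizontal). The state's weight is A^(#A-smoothings - #B-smoothings) * d^(loops - 1).
Tabulate the states by total A-exponent and number of loops L (A-exp: L × count):
  A^10: L=6 ×1
  A^8: L=5 ×10
  A^6: L=4 ×40, L=6 ×5
  A^4: L=3 ×80, L=5 ×39, L=7 ×1
  A^2: L=2 ×79, L=4 ×117, L=6 ×14
  A^0: L=1 ×30, L=3 ×158, L=5 ×62, L=7 ×2
  A^-2: L=2 ×84, L=4 ×111, L=6 ×15
  A^-4: L=1 ×9, L=3 ×74, L=5 ×36, L=7 ×1
  A^-6: L=2 ×12, L=4 ×29, L=6 ×4
  A^-8: L=3 ×6, L=5 ×4
  A^-10: L=4 ×1
Each group contributes A^e * Σ count * d^(L-1):
Powers of d = -A^2 - A^-2: d^2 = A^4 + 2 + A^-4; d^3 = -A^6 - 3*A^2 - 3*A^-2 - A^-6; d^4 = A^8 + 4*A^4 + 6 + 4*A^-4 + A^-8; d^5 = -A^10 - 5*A^6 - 10*A^2 - 10*A^-2 - 5*A^-6 - A^-10; d^6 = A^12 + 6*A^8 + 15*A^4 + 20 + 15*A^-4 + 6*A^-8 + A^-12.
  A^10 * (d^5) = -A^20 - 5*A^16 - 10*A^12 - 10*A^8 - 5*A^4 - 1
  A^8 * (10*d^4) = 10*A^16 + 40*A^12 + 60*A^8 + 40*A^4 + 10
  A^6 * (40*d^3 + 5*d^5) = -5*A^16 - 65*A^12 - 170*A^8 - 170*A^4 - 65 - 5*A^-4
  A^4 * (80*d^2 + 39*d^4 + d^6) = A^16 + 45*A^12 + 251*A^8 + 414*A^4 + 251 + 45*A^-4 + A^-8
  A^2 * (79*d + 117*d^3 + 14*d^5) = -14*A^12 - 187*A^8 - 570*A^4 - 570 - 187*A^-4 - 14*A^-8
  A^0 * (30 + 158*d^2 + 62*d^4 + 2*d^6) = 2*A^12 + 74*A^8 + 436*A^4 + 758 + 436*A^-4 + 74*A^-8 + 2*A^-12
  A^-2 * (84*d + 111*d^3 + 15*d^5) = -15*A^8 - 186*A^4 - 567 - 567*A^-4 - 186*A^-8 - 15*A^-12
  A^-4 * (9 + 74*d^2 + 36*d^4 + d^6) = A^8 + 42*A^4 + 233 + 393*A^-4 + 233*A^-8 + 42*A^-12 + A^-16
  A^-6 * (12*d + 29*d^3 + 4*d^5) = -4*A^4 - 49 - 139*A^-4 - 139*A^-8 - 49*A^-12 - 4*A^-16
  A^-8 * (6*d^2 + 4*d^4) = 4 + 22*A^-4 + 36*A^-8 + 22*A^-12 + 4*A^-16
  A^-10 * (d^3) = -A^-4 - 3*A^-8 - 3*A^-12 - A^-16
Summing the groups: <K> = -A^20 + A^16 - 2*A^12 + 4*A^8 - 3*A^4 + 4 - 3*A^-4 + 2*A^-8 - A^-12
Normalise by the writhe: (-A^3)^(-w) = (-A^3)^(0) = 1, so f(A) = 1 * <K> = -A^20 + A^16 - 2*A^12 + 4*A^8 - 3*A^4 + 4 - 3*A^-4 + 2*A^-8 - A^-12.
Substitute A = t^(-1/4), i.e. A^e → t^(-e/4): V(t) = -t^3 + 2*t^2 - 3*t + 4 - 3*t^-1 + 4*t^-2 - 2*t^-3 + t^-4 - t^-5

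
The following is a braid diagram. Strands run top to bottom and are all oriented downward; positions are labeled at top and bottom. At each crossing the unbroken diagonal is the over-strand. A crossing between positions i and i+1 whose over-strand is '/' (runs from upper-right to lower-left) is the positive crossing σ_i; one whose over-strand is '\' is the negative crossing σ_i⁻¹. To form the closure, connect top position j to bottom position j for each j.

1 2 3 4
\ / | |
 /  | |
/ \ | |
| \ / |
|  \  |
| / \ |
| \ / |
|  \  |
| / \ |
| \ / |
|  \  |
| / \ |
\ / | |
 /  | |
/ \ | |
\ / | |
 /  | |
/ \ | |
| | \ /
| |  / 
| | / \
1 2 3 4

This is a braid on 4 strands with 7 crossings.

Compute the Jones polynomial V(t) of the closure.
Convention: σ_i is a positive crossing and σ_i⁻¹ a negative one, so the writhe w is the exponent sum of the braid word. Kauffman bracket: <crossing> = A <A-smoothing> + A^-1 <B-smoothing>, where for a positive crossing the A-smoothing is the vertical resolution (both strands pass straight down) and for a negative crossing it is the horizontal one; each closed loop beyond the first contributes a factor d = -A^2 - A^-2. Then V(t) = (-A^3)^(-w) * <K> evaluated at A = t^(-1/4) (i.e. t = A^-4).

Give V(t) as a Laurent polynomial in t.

-t^3 + t^2 - t + 3 - t^-1 + t^-2 - t^-3

Derivation:
Reading the diagram top to bottom ('/'-over between positions i,i+1 = s_i, '\'-over = s_i^-1): braid word = s1 s2^-1 s2^-1 s2^-1 s1 s1 s3.
The presented braid s1 s2^-1 s2^-1 s2^-1 s1 s1 s3 on 4 strands reduces by inverse Markov moves (closure unchanged at each step):
  Destabilize: the word has the form β·s3 where s3 occurs only as the final letter (β ∈ B_3); drop it and the last strand → 3 strands.
Reduced to β = s1 s2^-1 s2^-1 s2^-1 s1 s1 on 3 strands, 6 crossings.
Compute on β:
Braid: s1 s2^-1 s2^-1 s2^-1 s1 s1 on 3 strands, 6 crossings.
Writhe w = (#positive) - (#negative) = 3 - 3 = 0.
Computing the Kauffman bracket via state sum. There are 2^6 = 64 states.
Smooth each crossing (0=||, 1=⌣⌢); contribution A^(Σ sign_k(1-2s_k)) * d^(L-1).
Tabulate the states by total A-exponent and number of loops L (A-exp: L × count):
  A^6: L=4 ×1
  A^4: L=3 ×6
  A^2: L=2 ×12, L=4 ×3
  A^0: L=1 ×9, L=3 ×10, L=5 ×1
  A^-2: L=2 ×12, L=4 ×3
  A^-4: L=3 ×6
  A^-6: L=4 ×1
Each group contributes A^e * Σ count * d^(L-1):
Powers of d = -A^2 - A^-2: d^2 = A^4 + 2 + A^-4; d^3 = -A^6 - 3*A^2 - 3*A^-2 - A^-6; d^4 = A^8 + 4*A^4 + 6 + 4*A^-4 + A^-8.
  A^6 * (d^3) = -A^12 - 3*A^8 - 3*A^4 - 1
  A^4 * (6*d^2) = 6*A^8 + 12*A^4 + 6
  A^2 * (12*d + 3*d^3) = -3*A^8 - 21*A^4 - 21 - 3*A^-4
  A^0 * (9 + 10*d^2 + d^4) = A^8 + 14*A^4 + 35 + 14*A^-4 + A^-8
  A^-2 * (12*d + 3*d^3) = -3*A^4 - 21 - 21*A^-4 - 3*A^-8
  A^-4 * (6*d^2) = 6 + 12*A^-4 + 6*A^-8
  A^-6 * (d^3) = -1 - 3*A^-4 - 3*A^-8 - A^-12
Summing the groups: <K> = -A^12 + A^8 - A^4 + 3 - A^-4 + A^-8 - A^-12
Normalise by the writhe: (-A^3)^(-w) = (-A^3)^(0) = 1, so f(A) = 1 * <K> = -A^12 + A^8 - A^4 + 3 - A^-4 + A^-8 - A^-12.
Substitute A = t^(-1/4), i.e. A^e → t^(-e/4): V(t) = -t^3 + t^2 - t + 3 - t^-1 + t^-2 - t^-3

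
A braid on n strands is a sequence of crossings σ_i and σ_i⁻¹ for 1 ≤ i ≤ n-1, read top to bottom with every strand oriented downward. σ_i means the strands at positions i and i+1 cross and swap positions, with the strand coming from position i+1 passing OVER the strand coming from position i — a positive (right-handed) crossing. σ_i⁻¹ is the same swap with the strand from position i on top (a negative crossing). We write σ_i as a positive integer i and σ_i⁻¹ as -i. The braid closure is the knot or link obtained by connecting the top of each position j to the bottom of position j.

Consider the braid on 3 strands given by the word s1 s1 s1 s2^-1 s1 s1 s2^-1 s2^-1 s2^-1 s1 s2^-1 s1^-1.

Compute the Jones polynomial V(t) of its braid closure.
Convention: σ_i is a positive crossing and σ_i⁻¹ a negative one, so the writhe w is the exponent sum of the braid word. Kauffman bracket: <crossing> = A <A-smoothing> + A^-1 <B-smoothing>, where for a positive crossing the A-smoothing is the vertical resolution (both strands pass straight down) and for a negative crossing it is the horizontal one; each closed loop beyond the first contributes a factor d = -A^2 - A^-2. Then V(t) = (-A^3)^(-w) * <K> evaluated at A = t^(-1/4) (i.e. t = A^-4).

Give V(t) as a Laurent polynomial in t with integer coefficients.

The presented braid s1 s1 s1 s2^-1 s1 s1 s2^-1 s2^-1 s2^-1 s1 s2^-1 s1^-1 on 3 strands reduces by inverse Markov moves (closure unchanged at each step):
  Deconjugate: the word is γ·β·γ⁻¹ with γ = s1 (prefix) and γ⁻¹ = s1^-1 (suffix); strip both.
Reduced to β = s1 s1 s2^-1 s1 s1 s2^-1 s2^-1 s2^-1 s1 s2^-1 on 3 strands, 10 crossings.
Compute on β:
Braid: s1 s1 s2^-1 s1 s1 s2^-1 s2^-1 s2^-1 s1 s2^-1 on 3 strands, 10 crossings.
Writhe w = (#positive) - (#negative) = 5 - 5 = 0.
Enumerate smoothing states for the bracket polynomial. There are 2^10 = 1024 states.
Smooth each crossing (0=||, 1=⌣⌢); contribution A^(Σ sign_k(1-2s_k)) * d^(L-1).
Tabulate the states by total A-exponent and number of loops L (A-exp: L × count):
  A^10: L=6 ×1
  A^8: L=5 ×10
  A^6: L=4 ×43, L=6 ×2
  A^4: L=3 ×98, L=5 ×22
  A^2: L=2 ×121, L=4 ×83, L=6 ×6
  A^0: L=1 ×73, L=3 ×140, L=5 ×38, L=7 ×1
  A^-2: L=2 ×121, L=4 ×79, L=6 ×10
  A^-4: L=3 ×95, L=5 ×24, L=7 ×1
  A^-6: L=4 ×42, L=6 ×3
  A^-8: L=5 ×10
  A^-10: L=6 ×1
Each group contributes A^e * Σ count * d^(L-1):
Powers of d = -A^2 - A^-2: d^2 = A^4 + 2 + A^-4; d^3 = -A^6 - 3*A^2 - 3*A^-2 - A^-6; d^4 = A^8 + 4*A^4 + 6 + 4*A^-4 + A^-8; d^5 = -A^10 - 5*A^6 - 10*A^2 - 10*A^-2 - 5*A^-6 - A^-10; d^6 = A^12 + 6*A^8 + 15*A^4 + 20 + 15*A^-4 + 6*A^-8 + A^-12.
  A^10 * (d^5) = -A^20 - 5*A^16 - 10*A^12 - 10*A^8 - 5*A^4 - 1
  A^8 * (10*d^4) = 10*A^16 + 40*A^12 + 60*A^8 + 40*A^4 + 10
  A^6 * (43*d^3 + 2*d^5) = -2*A^16 - 53*A^12 - 149*A^8 - 149*A^4 - 53 - 2*A^-4
  A^4 * (98*d^2 + 22*d^4) = 22*A^12 + 186*A^8 + 328*A^4 + 186 + 22*A^-4
  A^2 * (121*d + 83*d^3 + 6*d^5) = -6*A^12 - 113*A^8 - 430*A^4 - 430 - 113*A^-4 - 6*A^-8
  A^0 * (73 + 140*d^2 + 38*d^4 + d^6) = A^12 + 44*A^8 + 307*A^4 + 601 + 307*A^-4 + 44*A^-8 + A^-12
  A^-2 * (121*d + 79*d^3 + 10*d^5) = -10*A^8 - 129*A^4 - 458 - 458*A^-4 - 129*A^-8 - 10*A^-12
  A^-4 * (95*d^2 + 24*d^4 + d^6) = A^8 + 30*A^4 + 206 + 354*A^-4 + 206*A^-8 + 30*A^-12 + A^-16
  A^-6 * (42*d^3 + 3*d^5) = -3*A^4 - 57 - 156*A^-4 - 156*A^-8 - 57*A^-12 - 3*A^-16
  A^-8 * (10*d^4) = 10 + 40*A^-4 + 60*A^-8 + 40*A^-12 + 10*A^-16
  A^-10 * (d^5) = -1 - 5*A^-4 - 10*A^-8 - 10*A^-12 - 5*A^-16 - A^-20
Summing the groups: <K> = -A^20 + 3*A^16 - 6*A^12 + 9*A^8 - 11*A^4 + 13 - 11*A^-4 + 9*A^-8 - 6*A^-12 + 3*A^-16 - A^-20
Normalise by the writhe: (-A^3)^(-w) = (-A^3)^(0) = 1, so f(A) = 1 * <K> = -A^20 + 3*A^16 - 6*A^12 + 9*A^8 - 11*A^4 + 13 - 11*A^-4 + 9*A^-8 - 6*A^-12 + 3*A^-16 - A^-20.
Substitute A = t^(-1/4), i.e. A^e → t^(-e/4): V(t) = -t^5 + 3*t^4 - 6*t^3 + 9*t^2 - 11*t + 13 - 11*t^-1 + 9*t^-2 - 6*t^-3 + 3*t^-4 - t^-5

Answer: -t^5 + 3*t^4 - 6*t^3 + 9*t^2 - 11*t + 13 - 11*t^-1 + 9*t^-2 - 6*t^-3 + 3*t^-4 - t^-5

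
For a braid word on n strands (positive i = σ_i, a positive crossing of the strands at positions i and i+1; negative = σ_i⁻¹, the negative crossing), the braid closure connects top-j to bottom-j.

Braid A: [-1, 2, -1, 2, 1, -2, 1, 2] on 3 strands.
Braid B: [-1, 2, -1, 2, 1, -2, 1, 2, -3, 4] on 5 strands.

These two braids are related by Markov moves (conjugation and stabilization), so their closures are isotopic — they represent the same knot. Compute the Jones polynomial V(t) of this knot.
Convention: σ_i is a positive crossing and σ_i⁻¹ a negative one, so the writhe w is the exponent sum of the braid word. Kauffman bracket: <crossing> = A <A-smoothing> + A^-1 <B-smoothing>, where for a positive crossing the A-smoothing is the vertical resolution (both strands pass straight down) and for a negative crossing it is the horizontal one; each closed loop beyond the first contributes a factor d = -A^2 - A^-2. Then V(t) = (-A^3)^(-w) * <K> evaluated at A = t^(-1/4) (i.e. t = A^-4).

-t^5 + t^4 - t^3 + 2*t^2 - t + 2 - t^-1

Derivation:
Markov-equivalent braids have isotopic closures, hence identical knot invariants. Strip the Markov moves from each word to reach a common short braid β, then compute V(t) once on β.
Braid A: s1^-1 s2 s1^-1 s2 s1 s2^-1 s1 s2 on 3 strands has no conjugating prefix/suffix or stabilization to strip; take β = s1^-1 s2 s1^-1 s2 s1 s2^-1 s1 s2.
Braid B: s1^-1 s2 s1^-1 s2 s1 s2^-1 s1 s2 s3^-1 s4 on 5 strands reduces by inverse Markov moves (closure unchanged at each step):
  Destabilize: the word has the form β·s4 where s4 occurs only as the final letter (β ∈ B_4); drop it and the last strand → 4 strands.
  Destabilize: the word has the form β·s3^-1 where s3^-1 occurs only as the final letter (β ∈ B_3); drop it and the last strand → 3 strands.
Reduced to β = s1^-1 s2 s1^-1 s2 s1 s2^-1 s1 s2 on 3 strands, 8 crossings.
Both give the same β = s1^-1 s2 s1^-1 s2 s1 s2^-1 s1 s2 on 3 strands, so one state sum suffices:
Braid: s1^-1 s2 s1^-1 s2 s1 s2^-1 s1 s2 on 3 strands, 8 crossings.
Writhe w = (#positive) - (#negative) = 5 - 3 = 2.
Computing the Kauffman bracket via state sum. There are 2^8 = 256 states.
Smooth each crossing (0=||, 1=⌣⌢); contribution A^(Σ sign_k(1-2s_k)) * d^(L-1).
Tabulate the states by total A-exponent and number of loops L (A-exp: L × count):
  A^8: L=2 ×1
  A^6: L=1 ×3, L=3 ×5
  A^4: L=2 ×22, L=4 ×6
  A^2: L=1 ×18, L=3 ×37, L=5 ×1
  A^0: L=2 ×58, L=4 ×12
  A^-2: L=1 ×24, L=3 ×31, L=5 ×1
  A^-4: L=2 ×23, L=4 ×5
  A^-6: L=3 ×8
  A^-8: L=4 ×1
Each group contributes A^e * Σ count * d^(L-1):
Powers of d = -A^2 - A^-2: d^2 = A^4 + 2 + A^-4; d^3 = -A^6 - 3*A^2 - 3*A^-2 - A^-6; d^4 = A^8 + 4*A^4 + 6 + 4*A^-4 + A^-8.
  A^8 * (d) = -A^10 - A^6
  A^6 * (3 + 5*d^2) = 5*A^10 + 13*A^6 + 5*A^2
  A^4 * (22*d + 6*d^3) = -6*A^10 - 40*A^6 - 40*A^2 - 6*A^-2
  A^2 * (18 + 37*d^2 + d^4) = A^10 + 41*A^6 + 98*A^2 + 41*A^-2 + A^-6
  A^0 * (58*d + 12*d^3) = -12*A^6 - 94*A^2 - 94*A^-2 - 12*A^-6
  A^-2 * (24 + 31*d^2 + d^4) = A^6 + 35*A^2 + 92*A^-2 + 35*A^-6 + A^-10
  A^-4 * (23*d + 5*d^3) = -5*A^2 - 38*A^-2 - 38*A^-6 - 5*A^-10
  A^-6 * (8*d^2) = 8*A^-2 + 16*A^-6 + 8*A^-10
  A^-8 * (d^3) = -A^-2 - 3*A^-6 - 3*A^-10 - A^-14
Summing the groups: <K> = -A^10 + 2*A^6 - A^2 + 2*A^-2 - A^-6 + A^-10 - A^-14
Normalise by the writhe: (-A^3)^(-w) = (-A^3)^(-2) = A^-6, so f(A) = A^-6 * <K> = -A^4 + 2 - A^-4 + 2*A^-8 - A^-12 + A^-16 - A^-20.
Substitute A = t^(-1/4), i.e. A^e → t^(-e/4): V(t) = -t^5 + t^4 - t^3 + 2*t^2 - t + 2 - t^-1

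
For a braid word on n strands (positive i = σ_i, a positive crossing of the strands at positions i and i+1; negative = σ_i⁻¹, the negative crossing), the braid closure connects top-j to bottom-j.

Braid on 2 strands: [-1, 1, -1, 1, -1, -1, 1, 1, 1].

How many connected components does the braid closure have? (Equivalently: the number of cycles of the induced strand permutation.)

Track the strand permutation on 2 strands, starting from identity.
  step 1: s1^-1 swaps positions 1,2 -> [2 1]
  step 2: s1 swaps positions 1,2 -> [1 2]
  step 3: s1^-1 swaps positions 1,2 -> [2 1]
  step 4: s1 swaps positions 1,2 -> [1 2]
  step 5: s1^-1 swaps positions 1,2 -> [2 1]
  step 6: s1^-1 swaps positions 1,2 -> [1 2]
  step 7: s1 swaps positions 1,2 -> [2 1]
  step 8: s1 swaps positions 1,2 -> [1 2]
  step 9: s1 swaps positions 1,2 -> [2 1]
Final permutation (position -> original strand): [2 1]
Closure components = cycle count of this permutation = 1.

Answer: 1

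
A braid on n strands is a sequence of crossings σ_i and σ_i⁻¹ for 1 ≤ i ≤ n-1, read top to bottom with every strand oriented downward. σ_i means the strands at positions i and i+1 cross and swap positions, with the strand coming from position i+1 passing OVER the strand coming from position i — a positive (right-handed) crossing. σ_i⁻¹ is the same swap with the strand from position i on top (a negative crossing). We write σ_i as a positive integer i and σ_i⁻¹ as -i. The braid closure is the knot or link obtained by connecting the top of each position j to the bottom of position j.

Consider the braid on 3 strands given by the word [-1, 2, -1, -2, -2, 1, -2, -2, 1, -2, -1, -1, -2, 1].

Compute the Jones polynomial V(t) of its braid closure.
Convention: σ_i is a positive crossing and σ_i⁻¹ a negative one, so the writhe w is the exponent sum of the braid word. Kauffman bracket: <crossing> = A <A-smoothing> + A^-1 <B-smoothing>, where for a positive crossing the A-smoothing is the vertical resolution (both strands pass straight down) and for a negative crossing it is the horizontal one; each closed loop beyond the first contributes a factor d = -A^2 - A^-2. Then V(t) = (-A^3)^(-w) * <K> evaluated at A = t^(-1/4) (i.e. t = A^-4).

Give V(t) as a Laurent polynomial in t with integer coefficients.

2*t^-2 - 3*t^-3 + 6*t^-4 - 7*t^-5 + 7*t^-6 - 7*t^-7 + 5*t^-8 - 3*t^-9 + t^-10

Derivation:
The presented braid s1^-1 s2 s1^-1 s2^-1 s2^-1 s1 s2^-1 s2^-1 s1 s2^-1 s1^-1 s1^-1 s2^-1 s1 on 3 strands reduces by inverse Markov moves (closure unchanged at each step):
  Deconjugate: the word is γ·β·γ⁻¹ with γ = s1^-1 s2 (prefix) and γ⁻¹ = s2^-1 s1 (suffix); strip both.
Reduced to β = s1^-1 s2^-1 s2^-1 s1 s2^-1 s2^-1 s1 s2^-1 s1^-1 s1^-1 on 3 strands, 10 crossings.
Compute on β:
Braid: s1^-1 s2^-1 s2^-1 s1 s2^-1 s2^-1 s1 s2^-1 s1^-1 s1^-1 on 3 strands, 10 crossings.
Writhe w = (#positive) - (#negative) = 2 - 8 = -6.
State-sum expansion of <K>. There are 2^10 = 1024 states.
Smooth each crossing (0=||, 1=⌣⌢); contribution A^(Σ sign_k(1-2s_k)) * d^(L-1).
Tabulate the states by total A-exponent and number of loops L (A-exp: L × count):
  A^10: L=7 ×1
  A^8: L=6 ×10
  A^6: L=5 ×44, L=7 ×1
  A^4: L=4 ×110, L=6 ×10
  A^2: L=3 ×166, L=5 ×44
  A^0: L=2 ×144, L=4 ×106, L=6 ×2
  A^-2: L=1 ×57, L=3 ×140, L=5 ×13
  A^-4: L=2 ×91, L=4 ×28, L=6 ×1
  A^-6: L=1 ×16, L=3 ×26, L=5 ×3
  A^-8: L=2 ×7, L=4 ×3
  A^-10: L=3 ×1
Each group contributes A^e * Σ count * d^(L-1):
Powers of d = -A^2 - A^-2: d^2 = A^4 + 2 + A^-4; d^3 = -A^6 - 3*A^2 - 3*A^-2 - A^-6; d^4 = A^8 + 4*A^4 + 6 + 4*A^-4 + A^-8; d^5 = -A^10 - 5*A^6 - 10*A^2 - 10*A^-2 - 5*A^-6 - A^-10; d^6 = A^12 + 6*A^8 + 15*A^4 + 20 + 15*A^-4 + 6*A^-8 + A^-12.
  A^10 * (d^6) = A^22 + 6*A^18 + 15*A^14 + 20*A^10 + 15*A^6 + 6*A^2 + A^-2
  A^8 * (10*d^5) = -10*A^18 - 50*A^14 - 100*A^10 - 100*A^6 - 50*A^2 - 10*A^-2
  A^6 * (44*d^4 + d^6) = A^18 + 50*A^14 + 191*A^10 + 284*A^6 + 191*A^2 + 50*A^-2 + A^-6
  A^4 * (110*d^3 + 10*d^5) = -10*A^14 - 160*A^10 - 430*A^6 - 430*A^2 - 160*A^-2 - 10*A^-6
  A^2 * (166*d^2 + 44*d^4) = 44*A^10 + 342*A^6 + 596*A^2 + 342*A^-2 + 44*A^-6
  A^0 * (144*d + 106*d^3 + 2*d^5) = -2*A^10 - 116*A^6 - 482*A^2 - 482*A^-2 - 116*A^-6 - 2*A^-10
  A^-2 * (57 + 140*d^2 + 13*d^4) = 13*A^6 + 192*A^2 + 415*A^-2 + 192*A^-6 + 13*A^-10
  A^-4 * (91*d + 28*d^3 + d^5) = -A^6 - 33*A^2 - 185*A^-2 - 185*A^-6 - 33*A^-10 - A^-14
  A^-6 * (16 + 26*d^2 + 3*d^4) = 3*A^2 + 38*A^-2 + 86*A^-6 + 38*A^-10 + 3*A^-14
  A^-8 * (7*d + 3*d^3) = -3*A^-2 - 16*A^-6 - 16*A^-10 - 3*A^-14
  A^-10 * (d^2) = A^-6 + 2*A^-10 + A^-14
Summing the groups: <K> = A^22 - 3*A^18 + 5*A^14 - 7*A^10 + 7*A^6 - 7*A^2 + 6*A^-2 - 3*A^-6 + 2*A^-10
Normalise by the writhe: (-A^3)^(-w) = (-A^3)^(6) = A^18, so f(A) = A^18 * <K> = A^40 - 3*A^36 + 5*A^32 - 7*A^28 + 7*A^24 - 7*A^20 + 6*A^16 - 3*A^12 + 2*A^8.
Substitute A = t^(-1/4), i.e. A^e → t^(-e/4): V(t) = 2*t^-2 - 3*t^-3 + 6*t^-4 - 7*t^-5 + 7*t^-6 - 7*t^-7 + 5*t^-8 - 3*t^-9 + t^-10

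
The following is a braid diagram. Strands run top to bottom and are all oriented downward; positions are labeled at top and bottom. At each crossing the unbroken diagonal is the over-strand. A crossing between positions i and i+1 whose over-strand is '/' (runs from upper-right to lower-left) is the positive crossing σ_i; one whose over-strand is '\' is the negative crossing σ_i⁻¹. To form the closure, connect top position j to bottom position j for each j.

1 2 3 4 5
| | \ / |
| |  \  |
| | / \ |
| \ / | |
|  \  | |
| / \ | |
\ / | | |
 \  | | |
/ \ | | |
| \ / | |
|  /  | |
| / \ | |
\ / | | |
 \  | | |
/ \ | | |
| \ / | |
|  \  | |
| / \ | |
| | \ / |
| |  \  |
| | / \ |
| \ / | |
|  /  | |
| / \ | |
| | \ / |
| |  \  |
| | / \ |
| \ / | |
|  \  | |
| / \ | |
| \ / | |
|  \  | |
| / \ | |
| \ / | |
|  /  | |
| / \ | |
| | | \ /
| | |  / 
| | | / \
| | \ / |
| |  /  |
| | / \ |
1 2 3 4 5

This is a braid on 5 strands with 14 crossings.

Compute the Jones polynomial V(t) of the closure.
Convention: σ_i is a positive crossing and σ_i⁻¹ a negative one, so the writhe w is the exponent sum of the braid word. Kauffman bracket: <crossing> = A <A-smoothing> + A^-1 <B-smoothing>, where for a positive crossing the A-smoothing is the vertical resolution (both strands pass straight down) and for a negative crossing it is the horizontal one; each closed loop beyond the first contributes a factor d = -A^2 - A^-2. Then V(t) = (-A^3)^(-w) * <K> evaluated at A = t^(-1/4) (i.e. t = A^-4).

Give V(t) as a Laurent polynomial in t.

t^-1 - 2*t^-2 + 3*t^-3 - 2*t^-4 + 3*t^-5 - 2*t^-6 + t^-7 - t^-8

Derivation:
Reading the diagram top to bottom ('/'-over between positions i,i+1 = s_i, '\'-over = s_i^-1): braid word = s3^-1 s2^-1 s1^-1 s2 s1^-1 s2^-1 s3^-1 s2 s3^-1 s2^-1 s2^-1 s2 s4 s3.
The presented braid s3^-1 s2^-1 s1^-1 s2 s1^-1 s2^-1 s3^-1 s2 s3^-1 s2^-1 s2^-1 s2 s4 s3 on 5 strands reduces by inverse Markov moves (closure unchanged at each step):
  Deconjugate: the word is γ·β·γ⁻¹ with γ = s3^-1 (prefix) and γ⁻¹ = s3 (suffix); strip both.
  Destabilize: the word has the form β·s4 where s4 occurs only as the final letter (β ∈ B_4); drop it and the last strand → 4 strands.
  Deconjugate: the word is γ·β·γ⁻¹ with γ = s2^-1 (prefix) and γ⁻¹ = s2 (suffix); strip both.
Reduced to β = s1^-1 s2 s1^-1 s2^-1 s3^-1 s2 s3^-1 s2^-1 s2^-1 on 4 strands, 9 crossings.
Compute on β:
Braid: s1^-1 s2 s1^-1 s2^-1 s3^-1 s2 s3^-1 s2^-1 s2^-1 on 4 strands, 9 crossings.
Writhe w = (#positive) - (#negative) = 2 - 7 = -5.
Enumerate smoothing states for the bracket polynomial. There are 2^9 = 512 states.
Each crossing splits two ways (0=vertical, 1=horizontal). The state's weight is A^(#A-smoothings - #B-smoothings) * d^(loops - 1).
Tabulate the states by total A-exponent and number of loops L (A-exp: L × count):
  A^9: L=5 ×1
  A^7: L=4 ×9
  A^5: L=3 ×30, L=5 ×6
  A^3: L=2 ×45, L=4 ×37, L=6 ×2
  A^1: L=1 ×27, L=3 ×78, L=5 ×21
  A^-1: L=2 ×67, L=4 ×53, L=6 ×6
  A^-3: L=1 ×12, L=3 ×53, L=5 ×18, L=7 ×1
  A^-5: L=2 ×14, L=4 ×19, L=6 ×3
  A^-7: L=3 ×6, L=5 ×3
  A^-9: L=4 ×1
Each group contributes A^e * Σ count * d^(L-1):
Powers of d = -A^2 - A^-2: d^2 = A^4 + 2 + A^-4; d^3 = -A^6 - 3*A^2 - 3*A^-2 - A^-6; d^4 = A^8 + 4*A^4 + 6 + 4*A^-4 + A^-8; d^5 = -A^10 - 5*A^6 - 10*A^2 - 10*A^-2 - 5*A^-6 - A^-10; d^6 = A^12 + 6*A^8 + 15*A^4 + 20 + 15*A^-4 + 6*A^-8 + A^-12.
  A^9 * (d^4) = A^17 + 4*A^13 + 6*A^9 + 4*A^5 + A
  A^7 * (9*d^3) = -9*A^13 - 27*A^9 - 27*A^5 - 9*A
  A^5 * (30*d^2 + 6*d^4) = 6*A^13 + 54*A^9 + 96*A^5 + 54*A + 6*A^-3
  A^3 * (45*d + 37*d^3 + 2*d^5) = -2*A^13 - 47*A^9 - 176*A^5 - 176*A - 47*A^-3 - 2*A^-7
  A^1 * (27 + 78*d^2 + 21*d^4) = 21*A^9 + 162*A^5 + 309*A + 162*A^-3 + 21*A^-7
  A^-1 * (67*d + 53*d^3 + 6*d^5) = -6*A^9 - 83*A^5 - 286*A - 286*A^-3 - 83*A^-7 - 6*A^-11
  A^-3 * (12 + 53*d^2 + 18*d^4 + d^6) = A^9 + 24*A^5 + 140*A + 246*A^-3 + 140*A^-7 + 24*A^-11 + A^-15
  A^-5 * (14*d + 19*d^3 + 3*d^5) = -3*A^5 - 34*A - 101*A^-3 - 101*A^-7 - 34*A^-11 - 3*A^-15
  A^-7 * (6*d^2 + 3*d^4) = 3*A + 18*A^-3 + 30*A^-7 + 18*A^-11 + 3*A^-15
  A^-9 * (d^3) = -A^-3 - 3*A^-7 - 3*A^-11 - A^-15
Summing the groups: <K> = A^17 - A^13 + 2*A^9 - 3*A^5 + 2*A - 3*A^-3 + 2*A^-7 - A^-11
Normalise by the writhe: (-A^3)^(-w) = (-A^3)^(5) = -A^15, so f(A) = -A^15 * <K> = -A^32 + A^28 - 2*A^24 + 3*A^20 - 2*A^16 + 3*A^12 - 2*A^8 + A^4.
Substitute A = t^(-1/4), i.e. A^e → t^(-e/4): V(t) = t^-1 - 2*t^-2 + 3*t^-3 - 2*t^-4 + 3*t^-5 - 2*t^-6 + t^-7 - t^-8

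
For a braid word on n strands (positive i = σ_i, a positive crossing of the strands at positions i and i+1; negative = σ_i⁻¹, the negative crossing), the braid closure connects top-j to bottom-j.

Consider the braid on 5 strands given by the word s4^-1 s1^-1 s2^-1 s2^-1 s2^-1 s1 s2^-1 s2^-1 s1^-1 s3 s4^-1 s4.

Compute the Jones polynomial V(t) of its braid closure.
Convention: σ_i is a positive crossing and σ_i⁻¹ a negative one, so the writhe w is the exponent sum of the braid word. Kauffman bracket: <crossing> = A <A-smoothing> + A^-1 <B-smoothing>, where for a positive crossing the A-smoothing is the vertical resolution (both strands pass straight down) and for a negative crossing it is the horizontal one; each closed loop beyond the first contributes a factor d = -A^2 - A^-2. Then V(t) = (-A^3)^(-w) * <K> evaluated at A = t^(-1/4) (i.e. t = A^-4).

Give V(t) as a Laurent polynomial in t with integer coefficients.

t^-2 - t^-3 + 3*t^-4 - 3*t^-5 + 3*t^-6 - 3*t^-7 + 2*t^-8 - t^-9

Derivation:
The presented braid s4^-1 s1^-1 s2^-1 s2^-1 s2^-1 s1 s2^-1 s2^-1 s1^-1 s3 s4^-1 s4 on 5 strands reduces by inverse Markov moves (closure unchanged at each step):
  Deconjugate: the word is γ·β·γ⁻¹ with γ = s4^-1 (prefix) and γ⁻¹ = s4 (suffix); strip both.
  Destabilize: the word has the form β·s4^-1 where s4^-1 occurs only as the final letter (β ∈ B_4); drop it and the last strand → 4 strands.
  Destabilize: the word has the form β·s3 where s3 occurs only as the final letter (β ∈ B_3); drop it and the last strand → 3 strands.
Reduced to β = s1^-1 s2^-1 s2^-1 s2^-1 s1 s2^-1 s2^-1 s1^-1 on 3 strands, 8 crossings.
Compute on β:
Braid: s1^-1 s2^-1 s2^-1 s2^-1 s1 s2^-1 s2^-1 s1^-1 on 3 strands, 8 crossings.
Writhe w = (#positive) - (#negative) = 1 - 7 = -6.
Enumerate smoothing states for the bracket polynomial. There are 2^8 = 256 states.
For each crossing: s=0 is the vertical smoothing, s=1 horizontal. Crossing k contributes A^(sign_k * (1 - 2*s_k)); loop factor d = -A^2 - A^-2.
Tabulate the states by total A-exponent and number of loops L (A-exp: L × count):
  A^8: L=6 ×1
  A^6: L=5 ×8
  A^4: L=4 ×27, L=6 ×1
  A^2: L=3 ×49, L=5 ×7
  A^0: L=2 ×49, L=4 ×21
  A^-2: L=1 ×22, L=3 ×34
  A^-4: L=2 ×27, L=4 ×1
  A^-6: L=1 ×5, L=3 ×3
  A^-8: L=2 ×1
Each group contributes A^e * Σ count * d^(L-1):
Powers of d = -A^2 - A^-2: d^2 = A^4 + 2 + A^-4; d^3 = -A^6 - 3*A^2 - 3*A^-2 - A^-6; d^4 = A^8 + 4*A^4 + 6 + 4*A^-4 + A^-8; d^5 = -A^10 - 5*A^6 - 10*A^2 - 10*A^-2 - 5*A^-6 - A^-10.
  A^8 * (d^5) = -A^18 - 5*A^14 - 10*A^10 - 10*A^6 - 5*A^2 - A^-2
  A^6 * (8*d^4) = 8*A^14 + 32*A^10 + 48*A^6 + 32*A^2 + 8*A^-2
  A^4 * (27*d^3 + d^5) = -A^14 - 32*A^10 - 91*A^6 - 91*A^2 - 32*A^-2 - A^-6
  A^2 * (49*d^2 + 7*d^4) = 7*A^10 + 77*A^6 + 140*A^2 + 77*A^-2 + 7*A^-6
  A^0 * (49*d + 21*d^3) = -21*A^6 - 112*A^2 - 112*A^-2 - 21*A^-6
  A^-2 * (22 + 34*d^2) = 34*A^2 + 90*A^-2 + 34*A^-6
  A^-4 * (27*d + d^3) = -A^2 - 30*A^-2 - 30*A^-6 - A^-10
  A^-6 * (5 + 3*d^2) = 3*A^-2 + 11*A^-6 + 3*A^-10
  A^-8 * (d) = -A^-6 - A^-10
Summing the groups: <K> = -A^18 + 2*A^14 - 3*A^10 + 3*A^6 - 3*A^2 + 3*A^-2 - A^-6 + A^-10
Normalise by the writhe: (-A^3)^(-w) = (-A^3)^(6) = A^18, so f(A) = A^18 * <K> = -A^36 + 2*A^32 - 3*A^28 + 3*A^24 - 3*A^20 + 3*A^16 - A^12 + A^8.
Substitute A = t^(-1/4), i.e. A^e → t^(-e/4): V(t) = t^-2 - t^-3 + 3*t^-4 - 3*t^-5 + 3*t^-6 - 3*t^-7 + 2*t^-8 - t^-9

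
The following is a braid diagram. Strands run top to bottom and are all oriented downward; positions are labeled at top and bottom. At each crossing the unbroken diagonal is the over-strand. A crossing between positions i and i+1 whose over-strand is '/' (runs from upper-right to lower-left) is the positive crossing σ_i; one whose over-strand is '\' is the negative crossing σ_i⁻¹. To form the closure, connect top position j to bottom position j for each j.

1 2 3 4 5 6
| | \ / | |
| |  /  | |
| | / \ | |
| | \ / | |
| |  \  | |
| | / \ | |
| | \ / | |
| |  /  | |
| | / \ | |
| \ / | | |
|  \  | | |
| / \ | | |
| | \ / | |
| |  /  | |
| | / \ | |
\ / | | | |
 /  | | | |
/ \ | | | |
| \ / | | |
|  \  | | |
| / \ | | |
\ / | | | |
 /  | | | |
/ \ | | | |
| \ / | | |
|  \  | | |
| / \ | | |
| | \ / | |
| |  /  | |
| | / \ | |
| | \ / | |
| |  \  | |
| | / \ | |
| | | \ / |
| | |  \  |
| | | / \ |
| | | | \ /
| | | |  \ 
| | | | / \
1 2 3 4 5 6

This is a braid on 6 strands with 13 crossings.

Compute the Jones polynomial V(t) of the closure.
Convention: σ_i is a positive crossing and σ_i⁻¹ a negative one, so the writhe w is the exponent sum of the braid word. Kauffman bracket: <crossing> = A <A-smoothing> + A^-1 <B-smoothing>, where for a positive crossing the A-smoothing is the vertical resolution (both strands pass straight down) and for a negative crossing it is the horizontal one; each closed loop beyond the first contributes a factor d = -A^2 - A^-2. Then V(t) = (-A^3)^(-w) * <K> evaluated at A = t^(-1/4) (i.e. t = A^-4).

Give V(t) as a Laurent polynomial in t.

Reading the diagram top to bottom ('/'-over between positions i,i+1 = s_i, '\'-over = s_i^-1): braid word = s3 s3^-1 s3 s2^-1 s3 s1 s2^-1 s1 s2^-1 s3 s3^-1 s4^-1 s5^-1.
The presented braid s3 s3^-1 s3 s2^-1 s3 s1 s2^-1 s1 s2^-1 s3 s3^-1 s4^-1 s5^-1 on 6 strands reduces by inverse Markov moves (closure unchanged at each step):
  Destabilize: the word has the form β·s5^-1 where s5^-1 occurs only as the final letter (β ∈ B_5); drop it and the last strand → 5 strands.
  Destabilize: the word has the form β·s4^-1 where s4^-1 occurs only as the final letter (β ∈ B_4); drop it and the last strand → 4 strands.
  Deconjugate: the word is γ·β·γ⁻¹ with γ = s3 s3^-1 (prefix) and γ⁻¹ = s3 s3^-1 (suffix); strip both.
Reduced to β = s3 s2^-1 s3 s1 s2^-1 s1 s2^-1 on 4 strands, 7 crossings.
Compute on β:
Braid: s3 s2^-1 s3 s1 s2^-1 s1 s2^-1 on 4 strands, 7 crossings.
Writhe w = (#positive) - (#negative) = 4 - 3 = 1.
Computing the Kauffman bracket via state sum. There are 2^7 = 128 states.
Each crossing splits two ways (0=vertical, 1=horizontal). The state's weight is A^(#A-smoothings - #B-smoothings) * d^(loops - 1).
Tabulate the states by total A-exponent and number of loops L (A-exp: L × count):
  A^7: L=5 ×1
  A^5: L=4 ×7
  A^3: L=3 ×21
  A^1: L=2 ×32, L=4 ×3
  A^-1: L=1 ×21, L=3 ×14
  A^-3: L=2 ×19, L=4 ×2
  A^-5: L=3 ×7
  A^-7: L=4 ×1
Each group contributes A^e * Σ count * d^(L-1):
Powers of d = -A^2 - A^-2: d^2 = A^4 + 2 + A^-4; d^3 = -A^6 - 3*A^2 - 3*A^-2 - A^-6; d^4 = A^8 + 4*A^4 + 6 + 4*A^-4 + A^-8.
  A^7 * (d^4) = A^15 + 4*A^11 + 6*A^7 + 4*A^3 + A^-1
  A^5 * (7*d^3) = -7*A^11 - 21*A^7 - 21*A^3 - 7*A^-1
  A^3 * (21*d^2) = 21*A^7 + 42*A^3 + 21*A^-1
  A^1 * (32*d + 3*d^3) = -3*A^7 - 41*A^3 - 41*A^-1 - 3*A^-5
  A^-1 * (21 + 14*d^2) = 14*A^3 + 49*A^-1 + 14*A^-5
  A^-3 * (19*d + 2*d^3) = -2*A^3 - 25*A^-1 - 25*A^-5 - 2*A^-9
  A^-5 * (7*d^2) = 7*A^-1 + 14*A^-5 + 7*A^-9
  A^-7 * (d^3) = -A^-1 - 3*A^-5 - 3*A^-9 - A^-13
Summing the groups: <K> = A^15 - 3*A^11 + 3*A^7 - 4*A^3 + 4*A^-1 - 3*A^-5 + 2*A^-9 - A^-13
Normalise by the writhe: (-A^3)^(-w) = (-A^3)^(-1) = -A^-3, so f(A) = -A^-3 * <K> = -A^12 + 3*A^8 - 3*A^4 + 4 - 4*A^-4 + 3*A^-8 - 2*A^-12 + A^-16.
Substitute A = t^(-1/4), i.e. A^e → t^(-e/4): V(t) = t^4 - 2*t^3 + 3*t^2 - 4*t + 4 - 3*t^-1 + 3*t^-2 - t^-3

Answer: t^4 - 2*t^3 + 3*t^2 - 4*t + 4 - 3*t^-1 + 3*t^-2 - t^-3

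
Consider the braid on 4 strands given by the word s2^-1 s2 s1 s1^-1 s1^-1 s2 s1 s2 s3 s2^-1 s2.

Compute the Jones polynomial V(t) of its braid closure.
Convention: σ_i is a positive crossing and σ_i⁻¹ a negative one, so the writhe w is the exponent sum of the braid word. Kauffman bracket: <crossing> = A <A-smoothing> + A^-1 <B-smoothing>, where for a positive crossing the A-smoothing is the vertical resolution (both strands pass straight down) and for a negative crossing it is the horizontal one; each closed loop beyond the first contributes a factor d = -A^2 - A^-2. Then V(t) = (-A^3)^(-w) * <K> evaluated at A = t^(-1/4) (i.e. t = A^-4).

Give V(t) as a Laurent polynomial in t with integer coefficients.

1

Derivation:
The presented braid s2^-1 s2 s1 s1^-1 s1^-1 s2 s1 s2 s3 s2^-1 s2 on 4 strands reduces by inverse Markov moves (closure unchanged at each step):
  Deconjugate: the word is γ·β·γ⁻¹ with γ = s2^-1 (prefix) and γ⁻¹ = s2 (suffix); strip both.
  Deconjugate: the word is γ·β·γ⁻¹ with γ = s2 (prefix) and γ⁻¹ = s2^-1 (suffix); strip both.
  Destabilize: the word has the form β·s3 where s3 occurs only as the final letter (β ∈ B_3); drop it and the last strand → 3 strands.
Reduced to β = s1 s1^-1 s1^-1 s2 s1 s2 on 3 strands, 6 crossings.
Compute on β:
First cancel adjacent σ_i σ_i⁻¹ pairs (Reidemeister II — same braid, same closure): s1 s1^-1 s1^-1 s2 s1 s2 → s1^-1 s2 s1 s2.
Braid: s1^-1 s2 s1 s2 on 3 strands, 4 crossings.
Writhe w = (#positive) - (#negative) = 3 - 1 = 2.
State-sum expansion of <K>. There are 2^4 = 16 states.
Smooth each crossing (0=||, 1=⌣⌢); contribution A^(Σ sign_k(1-2s_k)) * d^(L-1).
  state 0000: A-exp=+2, loops=3, term = A^2 * d^2
  state 0001: A-exp=+0, loops=2, term = A^0 * d^1
  state 0010: A-exp=+0, loops=2, term = A^0 * d^1
  state 0011: A-exp=-2, loops=1, term = A^-2 * d^0
  state 0100: A-exp=+0, loops=2, term = A^0 * d^1
  state 0101: A-exp=-2, loops=3, term = A^-2 * d^2
  state 0110: A-exp=-2, loops=1, term = A^-2 * d^0
  state 0111: A-exp=-4, loops=2, term = A^-4 * d^1
  state 1000: A-exp=+4, loops=2, term = A^4 * d^1
  state 1001: A-exp=+2, loops=1, term = A^2 * d^0
  state 1010: A-exp=+2, loops=3, term = A^2 * d^2
  state 1011: A-exp=+0, loops=2, term = A^0 * d^1
  state 1100: A-exp=+2, loops=1, term = A^2 * d^0
  state 1101: A-exp=+0, loops=2, term = A^0 * d^1
  state 1110: A-exp=+0, loops=2, term = A^0 * d^1
  state 1111: A-exp=-2, loops=1, term = A^-2 * d^0
Collect the terms by A-exponent (count of states per loop number):
Powers of d = -A^2 - A^-2: d^2 = A^4 + 2 + A^-4.
  A^4 * (d) = -A^6 - A^2
  A^2 * (2 + 2*d^2) = 2*A^6 + 6*A^2 + 2*A^-2
  A^0 * (6*d) = -6*A^2 - 6*A^-2
  A^-2 * (3 + d^2) = A^2 + 5*A^-2 + A^-6
  A^-4 * (d) = -A^-2 - A^-6
Summing the groups: <K> = A^6
Normalise by the writhe: (-A^3)^(-w) = (-A^3)^(-2) = A^-6, so f(A) = A^-6 * <K> = 1.
Substitute A = t^(-1/4), i.e. A^e → t^(-e/4): V(t) = 1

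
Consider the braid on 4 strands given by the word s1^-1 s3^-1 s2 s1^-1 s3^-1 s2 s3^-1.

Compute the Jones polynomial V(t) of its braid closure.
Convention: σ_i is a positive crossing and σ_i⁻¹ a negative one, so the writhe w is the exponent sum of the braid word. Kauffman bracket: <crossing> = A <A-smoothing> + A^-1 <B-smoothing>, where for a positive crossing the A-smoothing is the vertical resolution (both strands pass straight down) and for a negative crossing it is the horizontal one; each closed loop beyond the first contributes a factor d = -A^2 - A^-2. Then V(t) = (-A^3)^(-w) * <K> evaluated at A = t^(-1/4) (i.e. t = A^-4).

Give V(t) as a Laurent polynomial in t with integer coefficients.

Braid: s1^-1 s3^-1 s2 s1^-1 s3^-1 s2 s3^-1 on 4 strands, 7 crossings.
Writhe w = (#positive) - (#negative) = 2 - 5 = -3.
State-sum expansion of <K>. There are 2^7 = 128 states.
For each crossing: s=0 is the vertical smoothing, s=1 horizontal. Crossing k contributes A^(sign_k * (1 - 2*s_k)); loop factor d = -A^2 - A^-2.
Tabulate the states by total A-exponent and number of loops L (A-exp: L × count):
  A^7: L=5 ×1
  A^5: L=4 ×7
  A^3: L=3 ×20, L=5 ×1
  A^1: L=2 ×29, L=4 ×6
  A^-1: L=1 ×19, L=3 ×16
  A^-3: L=2 ×19, L=4 ×2
  A^-5: L=3 ×7
  A^-7: L=4 ×1
Each group contributes A^e * Σ count * d^(L-1):
Powers of d = -A^2 - A^-2: d^2 = A^4 + 2 + A^-4; d^3 = -A^6 - 3*A^2 - 3*A^-2 - A^-6; d^4 = A^8 + 4*A^4 + 6 + 4*A^-4 + A^-8.
  A^7 * (d^4) = A^15 + 4*A^11 + 6*A^7 + 4*A^3 + A^-1
  A^5 * (7*d^3) = -7*A^11 - 21*A^7 - 21*A^3 - 7*A^-1
  A^3 * (20*d^2 + d^4) = A^11 + 24*A^7 + 46*A^3 + 24*A^-1 + A^-5
  A^1 * (29*d + 6*d^3) = -6*A^7 - 47*A^3 - 47*A^-1 - 6*A^-5
  A^-1 * (19 + 16*d^2) = 16*A^3 + 51*A^-1 + 16*A^-5
  A^-3 * (19*d + 2*d^3) = -2*A^3 - 25*A^-1 - 25*A^-5 - 2*A^-9
  A^-5 * (7*d^2) = 7*A^-1 + 14*A^-5 + 7*A^-9
  A^-7 * (d^3) = -A^-1 - 3*A^-5 - 3*A^-9 - A^-13
Summing the groups: <K> = A^15 - 2*A^11 + 3*A^7 - 4*A^3 + 3*A^-1 - 3*A^-5 + 2*A^-9 - A^-13
Normalise by the writhe: (-A^3)^(-w) = (-A^3)^(3) = -A^9, so f(A) = -A^9 * <K> = -A^24 + 2*A^20 - 3*A^16 + 4*A^12 - 3*A^8 + 3*A^4 - 2 + A^-4.
Substitute A = t^(-1/4), i.e. A^e → t^(-e/4): V(t) = t - 2 + 3*t^-1 - 3*t^-2 + 4*t^-3 - 3*t^-4 + 2*t^-5 - t^-6

Answer: t - 2 + 3*t^-1 - 3*t^-2 + 4*t^-3 - 3*t^-4 + 2*t^-5 - t^-6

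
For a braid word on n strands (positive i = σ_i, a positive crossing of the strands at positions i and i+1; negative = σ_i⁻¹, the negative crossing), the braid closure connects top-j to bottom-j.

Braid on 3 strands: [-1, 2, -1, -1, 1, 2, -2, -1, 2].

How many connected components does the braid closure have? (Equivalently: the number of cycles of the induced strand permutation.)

Track the strand permutation on 3 strands, starting from identity.
  step 1: s1^-1 swaps positions 1,2 -> [2 1 3]
  step 2: s2 swaps positions 2,3 -> [2 3 1]
  step 3: s1^-1 swaps positions 1,2 -> [3 2 1]
  step 4: s1^-1 swaps positions 1,2 -> [2 3 1]
  step 5: s1 swaps positions 1,2 -> [3 2 1]
  step 6: s2 swaps positions 2,3 -> [3 1 2]
  step 7: s2^-1 swaps positions 2,3 -> [3 2 1]
  step 8: s1^-1 swaps positions 1,2 -> [2 3 1]
  step 9: s2 swaps positions 2,3 -> [2 1 3]
Final permutation (position -> original strand): [2 1 3]
Closure components = cycle count of this permutation = 2.

Answer: 2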